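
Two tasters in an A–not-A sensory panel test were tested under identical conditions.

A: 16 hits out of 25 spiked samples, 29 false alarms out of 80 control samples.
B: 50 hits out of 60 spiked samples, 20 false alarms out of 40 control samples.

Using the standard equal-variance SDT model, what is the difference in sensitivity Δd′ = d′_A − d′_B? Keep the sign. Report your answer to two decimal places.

Δd′ = -0.26

A: z(0.6400) = 0.358, z(0.3625) = -0.352, d' = 0.710
B: z(0.8333) = 0.967, z(0.5000) = 0.000, d' = 0.967
Δd' = d'_A − d'_B = 0.710 − 0.967 = -0.257
B has the higher sensitivity.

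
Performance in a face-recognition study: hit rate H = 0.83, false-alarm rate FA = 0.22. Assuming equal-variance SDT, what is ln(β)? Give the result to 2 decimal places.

ln β = -0.16

z(H) = 0.954
z(FA) = -0.772
ln β = −½·[z(H)² − z(FA)²] = −0.5 × (0.910 − 0.596) = -0.157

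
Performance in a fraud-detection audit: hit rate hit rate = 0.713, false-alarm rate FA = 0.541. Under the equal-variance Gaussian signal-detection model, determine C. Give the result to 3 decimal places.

Φ⁻¹(H) = 0.5622
Φ⁻¹(FA) = 0.1030
c = −½·[z(H) + z(FA)] = −0.5 × (0.5622 + 0.1030) = -0.3326
c < 0: the analyst has a liberal response bias.

C = -0.333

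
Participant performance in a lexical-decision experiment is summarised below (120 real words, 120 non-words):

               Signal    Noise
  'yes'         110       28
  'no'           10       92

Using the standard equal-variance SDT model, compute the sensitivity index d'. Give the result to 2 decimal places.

d' = 2.11

H = 110/120 = 0.9167
FA = 28/120 = 0.2333
z(H) = z(0.9167) = 1.383
z(FA) = z(0.2333) = -0.728
d' = z(H) − z(FA) = 1.383 − (-0.728) = 2.111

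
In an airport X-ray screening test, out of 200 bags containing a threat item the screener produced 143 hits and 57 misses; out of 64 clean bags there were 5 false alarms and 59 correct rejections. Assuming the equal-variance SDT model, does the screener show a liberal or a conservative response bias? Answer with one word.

conservative

z(H) = 0.568, z(FA) = -1.418
c = −½·(z(H) + z(FA)) = 0.425
c > 0 → conservative criterion (biased toward responding “no”).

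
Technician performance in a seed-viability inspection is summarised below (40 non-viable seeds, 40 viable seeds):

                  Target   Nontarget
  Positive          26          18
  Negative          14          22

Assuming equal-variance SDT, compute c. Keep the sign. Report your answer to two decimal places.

c = -0.13

H = 26/40 = 0.6500
FA = 18/40 = 0.4500
Φ⁻¹(H) = Φ⁻¹(0.6500) = 0.385
Φ⁻¹(FA) = Φ⁻¹(0.4500) = -0.126
c = −½·[z(H) + z(FA)] = −0.5 × (0.385 + (-0.126)) = -0.1295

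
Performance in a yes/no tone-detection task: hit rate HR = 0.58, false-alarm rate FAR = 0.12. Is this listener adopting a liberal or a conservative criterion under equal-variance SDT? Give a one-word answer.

conservative

z(H) = 0.202, z(FA) = -1.175
c = −½·(z(H) + z(FA)) = 0.4865
c > 0 → conservative criterion (biased toward responding “no”).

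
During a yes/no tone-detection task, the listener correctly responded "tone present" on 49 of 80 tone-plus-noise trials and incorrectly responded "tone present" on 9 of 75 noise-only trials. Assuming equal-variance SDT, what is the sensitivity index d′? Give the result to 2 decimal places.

H = 49/80 = 0.6125
FA = 9/75 = 0.1200
Φ⁻¹(0.6125) = 0.2858, Φ⁻¹(0.1200) = -1.1750
d' = z(H) − z(FA) = 0.2858 − (-1.1750) = 1.4608

d′ = 1.46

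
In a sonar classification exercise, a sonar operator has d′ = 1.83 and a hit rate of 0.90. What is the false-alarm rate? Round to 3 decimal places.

z(hit rate) = z(0.90) = 1.2816
z(FA) = z(H) − d' = 1.2816 − 1.83 = -0.5484
false-alarm rate = Φ(-0.5484) = 0.2917

false-alarm rate = 0.292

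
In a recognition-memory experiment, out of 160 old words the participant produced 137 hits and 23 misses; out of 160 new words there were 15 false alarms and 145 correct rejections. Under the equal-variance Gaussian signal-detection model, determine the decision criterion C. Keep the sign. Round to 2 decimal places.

H = 137/160 = 0.8562
FA = 15/160 = 0.0938
Φ⁻¹(H) = Φ⁻¹(0.8562) = 1.063
Φ⁻¹(FA) = Φ⁻¹(0.0938) = -1.318
c = −½·[z(H) + z(FA)] = −0.5 × (1.063 + (-1.318)) = 0.1275
c > 0: the participant has a conservative response bias.

C = 0.13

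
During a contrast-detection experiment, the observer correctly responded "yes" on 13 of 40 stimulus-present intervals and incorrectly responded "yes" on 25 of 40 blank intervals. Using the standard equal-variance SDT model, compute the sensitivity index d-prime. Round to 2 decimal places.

d-prime = -0.77

H = 13/40 = 0.3250
FA = 25/40 = 0.6250
z(H) = -0.4538
z(FA) = 0.3186
d' = z(H) − z(FA) = -0.4538 − 0.3186 = -0.7724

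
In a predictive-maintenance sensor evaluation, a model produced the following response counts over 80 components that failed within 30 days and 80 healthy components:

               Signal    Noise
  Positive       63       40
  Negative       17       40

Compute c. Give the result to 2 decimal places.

c = -0.40

H = 63/80 = 0.7875
FA = 40/80 = 0.5000
z(0.7875) = 0.798, z(0.5000) = 0.000
c = −½·[z(H) + z(FA)] = −0.5 × (0.798 + 0.000) = -0.399
c < 0: the model has a liberal response bias.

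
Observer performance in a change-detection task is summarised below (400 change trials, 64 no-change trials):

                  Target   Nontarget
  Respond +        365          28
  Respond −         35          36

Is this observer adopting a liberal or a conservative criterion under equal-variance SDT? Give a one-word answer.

z(H) = 1.356, z(FA) = -0.157
c = −½·(z(H) + z(FA)) = -0.5995
c < 0 → liberal criterion (biased toward responding “yes”).

liberal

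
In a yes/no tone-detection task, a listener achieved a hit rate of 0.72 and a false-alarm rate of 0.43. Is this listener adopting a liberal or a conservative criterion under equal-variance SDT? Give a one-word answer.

z(H) = 0.583, z(FA) = -0.176
c = −½·(z(H) + z(FA)) = -0.2035
c < 0 → liberal criterion (biased toward responding “yes”).

liberal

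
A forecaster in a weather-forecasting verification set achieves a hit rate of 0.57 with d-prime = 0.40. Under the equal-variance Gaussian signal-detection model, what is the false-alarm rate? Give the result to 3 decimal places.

z(hit rate) = z(0.57) = 0.1764
z(FA) = z(H) − d' = 0.1764 − 0.40 = -0.2236
false-alarm rate = Φ(-0.2236) = 0.4115

false-alarm rate = 0.412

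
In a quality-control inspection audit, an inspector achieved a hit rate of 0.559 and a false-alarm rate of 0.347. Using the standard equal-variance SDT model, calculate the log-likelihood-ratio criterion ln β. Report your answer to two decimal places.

z(H) = z(0.559) = 0.148
z(FA) = z(0.347) = -0.393
ln β = −½·[z(H)² − z(FA)²] = −0.5 × (0.022 − 0.154) = 0.066

ln β = 0.07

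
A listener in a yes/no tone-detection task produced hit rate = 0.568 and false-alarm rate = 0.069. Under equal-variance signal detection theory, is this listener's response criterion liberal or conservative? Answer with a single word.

z(H) = 0.171, z(FA) = -1.483
c = −½·(z(H) + z(FA)) = 0.656
c > 0 → conservative criterion (biased toward responding “no”).

conservative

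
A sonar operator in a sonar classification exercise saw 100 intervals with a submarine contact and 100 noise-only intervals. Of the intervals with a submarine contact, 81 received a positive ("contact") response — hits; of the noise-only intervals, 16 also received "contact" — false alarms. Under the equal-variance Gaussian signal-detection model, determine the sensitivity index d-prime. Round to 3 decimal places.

H = 81/100 = 0.8100
FA = 16/100 = 0.1600
Φ⁻¹(H) = Φ⁻¹(0.8100) = 0.8779
Φ⁻¹(FA) = Φ⁻¹(0.1600) = -0.9945
d' = z(H) − z(FA) = 0.8779 − (-0.9945) = 1.8724

d-prime = 1.872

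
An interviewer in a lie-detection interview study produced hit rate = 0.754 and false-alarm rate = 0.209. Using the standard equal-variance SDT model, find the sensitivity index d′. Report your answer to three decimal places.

d′ = 1.497

z(H) = z(0.754) = 0.6871
z(FA) = z(0.209) = -0.8099
d' = z(H) − z(FA) = 0.6871 − (-0.8099) = 1.4970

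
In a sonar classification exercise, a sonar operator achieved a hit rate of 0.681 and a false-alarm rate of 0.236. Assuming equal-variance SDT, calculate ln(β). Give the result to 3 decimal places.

z(H) = 0.4705
z(FA) = -0.7192
ln β = −½·[z(H)² − z(FA)²] = −0.5 × (0.2214 − 0.5172) = 0.1479

ln β = 0.148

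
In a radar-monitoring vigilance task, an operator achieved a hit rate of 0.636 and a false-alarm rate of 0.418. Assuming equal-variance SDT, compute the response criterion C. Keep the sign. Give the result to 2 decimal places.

C = -0.07

z(H) = z(0.636) = 0.348
z(FA) = z(0.418) = -0.207
c = −½·[z(H) + z(FA)] = −0.5 × (0.348 + (-0.207)) = -0.0705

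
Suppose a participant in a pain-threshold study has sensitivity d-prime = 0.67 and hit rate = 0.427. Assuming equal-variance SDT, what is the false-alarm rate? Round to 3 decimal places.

false-alarm rate = 0.197

z(hit rate) = z(0.427) = -0.1840
z(FA) = z(H) − d' = -0.1840 − 0.67 = -0.8540
false-alarm rate = Φ(-0.8540) = 0.1966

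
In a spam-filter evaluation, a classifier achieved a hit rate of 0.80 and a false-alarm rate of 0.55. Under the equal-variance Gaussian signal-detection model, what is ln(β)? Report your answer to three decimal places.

z(H) = z(0.80) = 0.8416
z(FA) = z(0.55) = 0.1257
ln β = −½·[z(H)² − z(FA)²] = −0.5 × (0.7083 − 0.0158) = -0.34625

ln β = -0.346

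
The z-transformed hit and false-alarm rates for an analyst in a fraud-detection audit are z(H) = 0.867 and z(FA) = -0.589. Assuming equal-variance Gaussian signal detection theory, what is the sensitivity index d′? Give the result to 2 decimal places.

d′ = 1.46

d' = z(H) − z(FA) = 0.867 − (-0.589) = 1.456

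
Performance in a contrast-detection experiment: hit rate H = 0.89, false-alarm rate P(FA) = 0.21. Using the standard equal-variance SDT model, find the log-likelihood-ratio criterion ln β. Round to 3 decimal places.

z(H) = z(0.89) = 1.2265
z(FA) = z(0.21) = -0.8064
ln β = −½·[z(H)² − z(FA)²] = −0.5 × (1.5043 − 0.6503) = -0.4270

ln β = -0.427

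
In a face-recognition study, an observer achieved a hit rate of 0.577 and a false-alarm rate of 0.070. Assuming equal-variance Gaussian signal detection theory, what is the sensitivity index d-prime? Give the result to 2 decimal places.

Φ⁻¹(H) = Φ⁻¹(0.577) = 0.194
Φ⁻¹(FA) = Φ⁻¹(0.070) = -1.476
d' = z(H) − z(FA) = 0.194 − (-1.476) = 1.670

d-prime = 1.67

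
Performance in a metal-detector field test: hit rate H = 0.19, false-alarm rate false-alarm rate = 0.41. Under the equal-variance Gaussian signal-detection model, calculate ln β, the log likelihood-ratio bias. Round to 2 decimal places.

ln β = -0.36

Φ⁻¹(0.19) = -0.878, Φ⁻¹(0.41) = -0.228
ln β = −½·[z(H)² − z(FA)²] = −0.5 × (0.771 − 0.052) = -0.3595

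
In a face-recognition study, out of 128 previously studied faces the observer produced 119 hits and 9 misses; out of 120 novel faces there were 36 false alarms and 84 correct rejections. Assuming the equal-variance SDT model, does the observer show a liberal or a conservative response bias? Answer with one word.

z(H) = 1.473, z(FA) = -0.524
c = −½·(z(H) + z(FA)) = -0.4745
c < 0 → liberal criterion (biased toward responding “yes”).

liberal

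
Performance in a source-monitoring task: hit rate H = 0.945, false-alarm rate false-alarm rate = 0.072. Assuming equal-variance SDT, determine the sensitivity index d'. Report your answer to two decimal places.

d' = 3.06

z(H) = 1.5982
z(FA) = -1.4611
d' = z(H) − z(FA) = 1.5982 − (-1.4611) = 3.0593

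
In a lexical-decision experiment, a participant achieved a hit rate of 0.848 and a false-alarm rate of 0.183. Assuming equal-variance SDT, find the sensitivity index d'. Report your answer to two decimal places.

z(H) = z(0.848) = 1.0279
z(FA) = z(0.183) = -0.9040
d' = z(H) − z(FA) = 1.0279 − (-0.9040) = 1.9319

d' = 1.93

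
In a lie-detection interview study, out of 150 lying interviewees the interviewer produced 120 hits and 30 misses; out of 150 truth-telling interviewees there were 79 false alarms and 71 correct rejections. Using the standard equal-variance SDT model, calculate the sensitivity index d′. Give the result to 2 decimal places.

d′ = 0.77

H = 120/150 = 0.8000
FA = 79/150 = 0.5267
z(H) = 0.8416
z(FA) = 0.0670
d' = z(H) − z(FA) = 0.8416 − 0.0670 = 0.7746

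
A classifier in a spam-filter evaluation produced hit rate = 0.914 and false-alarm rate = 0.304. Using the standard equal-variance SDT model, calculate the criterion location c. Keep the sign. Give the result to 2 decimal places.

z(0.914) = 1.366, z(0.304) = -0.513
c = −½·[z(H) + z(FA)] = −0.5 × (1.366 + (-0.513)) = -0.4265
c < 0: the classifier has a liberal response bias.

c = -0.43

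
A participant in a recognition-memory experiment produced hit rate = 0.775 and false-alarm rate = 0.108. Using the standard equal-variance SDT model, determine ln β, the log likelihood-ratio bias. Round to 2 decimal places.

z(H) = z(0.775) = 0.755
z(FA) = z(0.108) = -1.237
ln β = −½·[z(H)² − z(FA)²] = −0.5 × (0.570 − 1.530) = 0.480

ln β = 0.48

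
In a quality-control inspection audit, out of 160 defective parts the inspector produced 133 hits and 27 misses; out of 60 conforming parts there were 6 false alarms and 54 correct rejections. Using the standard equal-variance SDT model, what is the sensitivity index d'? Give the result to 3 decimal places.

d' = 2.241

H = 133/160 = 0.8313
FA = 6/60 = 0.1000
z(H) = 0.9593
z(FA) = -1.2816
d' = z(H) − z(FA) = 0.9593 − (-1.2816) = 2.2409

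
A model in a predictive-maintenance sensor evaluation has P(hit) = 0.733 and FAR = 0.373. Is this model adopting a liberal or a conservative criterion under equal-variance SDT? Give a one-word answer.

liberal

z(H) = 0.622, z(FA) = -0.324
c = −½·(z(H) + z(FA)) = -0.149
c < 0 → liberal criterion (biased toward responding “yes”).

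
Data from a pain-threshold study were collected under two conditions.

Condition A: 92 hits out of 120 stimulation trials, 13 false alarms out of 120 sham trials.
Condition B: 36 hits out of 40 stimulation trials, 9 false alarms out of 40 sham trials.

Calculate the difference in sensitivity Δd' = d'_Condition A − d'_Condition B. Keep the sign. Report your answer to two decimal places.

Condition A: z(0.7667) = 0.728, z(0.1083) = -1.236, d' = 1.964
Condition B: z(0.9000) = 1.282, z(0.2250) = -0.755, d' = 2.037
Δd' = d'_Condition A − d'_Condition B = 1.964 − 2.037 = -0.073
Condition B has the higher sensitivity.

Δd' = -0.07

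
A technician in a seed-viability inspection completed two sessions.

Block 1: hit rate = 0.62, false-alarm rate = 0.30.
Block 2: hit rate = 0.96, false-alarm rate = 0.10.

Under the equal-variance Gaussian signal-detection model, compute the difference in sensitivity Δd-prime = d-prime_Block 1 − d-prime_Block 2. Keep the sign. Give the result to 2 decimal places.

Block 1: z(0.62) = 0.305, z(0.30) = -0.524, d' = 0.829
Block 2: z(0.96) = 1.751, z(0.10) = -1.282, d' = 3.033
Δd' = d'_Block 1 − d'_Block 2 = 0.829 − 3.033 = -2.204
Block 2 has the higher sensitivity.

Δd-prime = -2.20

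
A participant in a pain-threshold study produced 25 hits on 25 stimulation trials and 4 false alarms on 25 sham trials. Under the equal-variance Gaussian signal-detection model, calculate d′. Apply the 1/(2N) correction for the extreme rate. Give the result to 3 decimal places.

d′ = 3.048

The hit rate is 25/25 = 1, so apply the 1/(2N) correction: H → 1 − 1/(2·25) = 0.98000.
z(H) = z(0.98000) = 2.0537
z(FA) = z(0.16000) = -0.9945
d' = 2.0537 − (-0.9945) = 3.0482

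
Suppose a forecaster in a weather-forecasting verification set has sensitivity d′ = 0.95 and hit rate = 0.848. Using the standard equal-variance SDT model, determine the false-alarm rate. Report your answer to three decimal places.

false-alarm rate = 0.531

z(hit rate) = z(0.848) = 1.0279
z(FA) = z(H) − d' = 1.0279 − 0.95 = 0.0779
false-alarm rate = Φ(0.0779) = 0.5310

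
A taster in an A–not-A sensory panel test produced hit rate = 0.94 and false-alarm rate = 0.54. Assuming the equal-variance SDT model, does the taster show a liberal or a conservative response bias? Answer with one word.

liberal

z(H) = 1.555, z(FA) = 0.100
c = −½·(z(H) + z(FA)) = -0.8275
c < 0 → liberal criterion (biased toward responding “yes”).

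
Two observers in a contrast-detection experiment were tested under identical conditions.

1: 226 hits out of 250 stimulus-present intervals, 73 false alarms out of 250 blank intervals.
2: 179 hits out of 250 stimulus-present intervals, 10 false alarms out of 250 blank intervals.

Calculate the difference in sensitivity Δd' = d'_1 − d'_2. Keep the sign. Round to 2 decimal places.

Δd' = -0.47

1: z(0.9040) = 1.305, z(0.2920) = -0.548, d' = 1.853
2: z(0.7160) = 0.571, z(0.0400) = -1.751, d' = 2.322
Δd' = d'_1 − d'_2 = 1.853 − 2.322 = -0.469
2 has the higher sensitivity.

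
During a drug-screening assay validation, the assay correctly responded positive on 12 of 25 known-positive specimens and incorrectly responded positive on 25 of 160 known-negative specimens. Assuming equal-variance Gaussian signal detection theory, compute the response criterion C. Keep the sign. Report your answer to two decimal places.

H = 12/25 = 0.4800
FA = 25/160 = 0.1562
z(H) = -0.0502
z(FA) = -1.0102
c = −½·[z(H) + z(FA)] = −0.5 × (-0.0502 + (-1.0102)) = 0.5302
c > 0: the assay has a conservative response bias.

C = 0.53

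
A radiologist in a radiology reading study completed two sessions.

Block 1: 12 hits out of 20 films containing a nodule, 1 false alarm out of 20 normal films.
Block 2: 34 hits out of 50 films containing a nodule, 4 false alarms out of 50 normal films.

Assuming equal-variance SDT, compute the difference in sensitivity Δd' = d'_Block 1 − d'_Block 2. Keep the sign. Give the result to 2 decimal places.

Δd' = 0.03

Block 1: z(0.6000) = 0.253, z(0.0500) = -1.645, d' = 1.898
Block 2: z(0.6800) = 0.468, z(0.0800) = -1.405, d' = 1.873
Δd' = d'_Block 1 − d'_Block 2 = 1.898 − 1.873 = 0.025
Block 1 has the higher sensitivity.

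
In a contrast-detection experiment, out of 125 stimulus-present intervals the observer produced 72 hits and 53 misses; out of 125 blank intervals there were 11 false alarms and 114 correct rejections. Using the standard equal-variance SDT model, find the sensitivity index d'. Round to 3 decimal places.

d' = 1.545

H = 72/125 = 0.5760
FA = 11/125 = 0.0880
z(H) = 0.1917
z(FA) = -1.3532
d' = z(H) − z(FA) = 0.1917 − (-1.3532) = 1.5449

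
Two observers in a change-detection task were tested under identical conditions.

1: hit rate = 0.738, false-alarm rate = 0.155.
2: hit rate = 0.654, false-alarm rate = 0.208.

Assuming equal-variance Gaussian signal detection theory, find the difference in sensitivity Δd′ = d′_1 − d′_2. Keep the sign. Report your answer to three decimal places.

1: z(0.738) = 0.6372, z(0.155) = -1.0152, d' = 1.6524
2: z(0.654) = 0.3961, z(0.208) = -0.8134, d' = 1.2095
Δd' = d'_1 − d'_2 = 1.6524 − 1.2095 = 0.4429
1 has the higher sensitivity.

Δd′ = 0.443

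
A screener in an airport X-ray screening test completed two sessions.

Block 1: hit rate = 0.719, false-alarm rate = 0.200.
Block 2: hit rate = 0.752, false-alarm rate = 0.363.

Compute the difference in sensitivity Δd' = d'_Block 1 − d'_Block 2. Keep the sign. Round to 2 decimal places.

Block 1: z(0.719) = 0.580, z(0.200) = -0.842, d' = 1.422
Block 2: z(0.752) = 0.681, z(0.363) = -0.350, d' = 1.031
Δd' = d'_Block 1 − d'_Block 2 = 1.422 − 1.031 = 0.391
Block 1 has the higher sensitivity.

Δd' = 0.39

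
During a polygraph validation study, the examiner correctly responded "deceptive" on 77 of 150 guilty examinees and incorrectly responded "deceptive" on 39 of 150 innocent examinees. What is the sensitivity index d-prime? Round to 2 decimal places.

H = 77/150 = 0.5133
FA = 39/150 = 0.2600
z(H) = z(0.5133) = 0.033
z(FA) = z(0.2600) = -0.643
d' = z(H) − z(FA) = 0.033 − (-0.643) = 0.676

d-prime = 0.68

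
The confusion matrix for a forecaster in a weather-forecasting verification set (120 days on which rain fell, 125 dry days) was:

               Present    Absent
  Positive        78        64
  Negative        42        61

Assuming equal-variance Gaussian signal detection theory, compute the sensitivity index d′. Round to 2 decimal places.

H = 78/120 = 0.6500
FA = 64/125 = 0.5120
z(H) = z(0.6500) = 0.385
z(FA) = z(0.5120) = 0.030
d' = z(H) − z(FA) = 0.385 − 0.030 = 0.355

d′ = 0.36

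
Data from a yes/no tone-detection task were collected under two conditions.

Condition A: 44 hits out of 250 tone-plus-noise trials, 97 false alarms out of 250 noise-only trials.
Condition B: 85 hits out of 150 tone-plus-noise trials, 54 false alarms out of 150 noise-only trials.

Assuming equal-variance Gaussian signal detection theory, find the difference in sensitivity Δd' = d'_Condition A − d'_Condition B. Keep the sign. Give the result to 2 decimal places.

Δd' = -1.17

Condition A: z(0.1760) = -0.931, z(0.3880) = -0.285, d' = -0.646
Condition B: z(0.5667) = 0.168, z(0.3600) = -0.358, d' = 0.526
Δd' = d'_Condition A − d'_Condition B = -0.646 − 0.526 = -1.172
Condition B has the higher sensitivity.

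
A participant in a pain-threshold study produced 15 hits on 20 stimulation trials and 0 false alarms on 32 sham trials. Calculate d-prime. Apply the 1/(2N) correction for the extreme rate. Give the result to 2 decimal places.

The false-alarm rate is 0/32 = 0, so apply the 1/(2N) correction: FA → 1/(2·32) = 0.01562.
z(H) = z(0.75000) = 0.674
z(FA) = z(0.01562) = -2.154
d' = 0.674 − (-2.154) = 2.828

d-prime = 2.83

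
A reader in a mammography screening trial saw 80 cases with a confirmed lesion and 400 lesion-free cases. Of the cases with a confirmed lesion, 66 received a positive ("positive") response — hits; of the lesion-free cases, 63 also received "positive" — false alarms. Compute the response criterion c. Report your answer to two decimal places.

H = 66/80 = 0.8250
FA = 63/400 = 0.1575
z(0.8250) = 0.9346, z(0.1575) = -1.0048
c = −½·[z(H) + z(FA)] = −0.5 × (0.9346 + (-1.0048)) = 0.0351

c = 0.04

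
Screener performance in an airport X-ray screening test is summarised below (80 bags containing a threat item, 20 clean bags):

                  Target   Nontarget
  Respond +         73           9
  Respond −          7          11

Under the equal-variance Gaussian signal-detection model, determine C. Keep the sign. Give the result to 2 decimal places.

C = -0.62

H = 73/80 = 0.9125
FA = 9/20 = 0.4500
z(0.9125) = 1.356, z(0.4500) = -0.126
c = −½·[z(H) + z(FA)] = −0.5 × (1.356 + (-0.126)) = -0.615
c < 0: the screener has a liberal response bias.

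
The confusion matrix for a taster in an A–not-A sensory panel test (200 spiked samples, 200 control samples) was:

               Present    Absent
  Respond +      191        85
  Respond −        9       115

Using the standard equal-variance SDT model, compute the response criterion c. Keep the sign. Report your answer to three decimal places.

c = -0.753

H = 191/200 = 0.9550
FA = 85/200 = 0.4250
Φ⁻¹(H) = 1.6954
Φ⁻¹(FA) = -0.1891
c = −½·[z(H) + z(FA)] = −0.5 × (1.6954 + (-0.1891)) = -0.75315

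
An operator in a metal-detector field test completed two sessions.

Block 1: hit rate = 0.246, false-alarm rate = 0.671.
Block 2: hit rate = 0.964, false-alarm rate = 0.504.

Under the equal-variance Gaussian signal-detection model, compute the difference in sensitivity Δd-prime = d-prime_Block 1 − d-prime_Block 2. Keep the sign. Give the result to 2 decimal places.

Block 1: z(0.246) = -0.687, z(0.671) = 0.443, d' = -1.130
Block 2: z(0.964) = 1.799, z(0.504) = 0.010, d' = 1.789
Δd' = d'_Block 1 − d'_Block 2 = -1.130 − 1.789 = -2.919
Block 2 has the higher sensitivity.

Δd-prime = -2.92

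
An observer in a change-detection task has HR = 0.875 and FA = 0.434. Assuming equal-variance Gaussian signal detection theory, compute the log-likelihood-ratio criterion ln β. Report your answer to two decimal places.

ln β = -0.65

z(H) = z(0.875) = 1.150
z(FA) = z(0.434) = -0.166
ln β = −½·[z(H)² − z(FA)²] = −0.5 × (1.323 − 0.028) = -0.6475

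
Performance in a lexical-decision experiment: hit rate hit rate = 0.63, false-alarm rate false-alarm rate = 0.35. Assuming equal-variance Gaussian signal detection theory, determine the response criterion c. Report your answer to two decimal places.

c = 0.03

Φ⁻¹(0.63) = 0.3319, Φ⁻¹(0.35) = -0.3853
c = −½·[z(H) + z(FA)] = −0.5 × (0.3319 + (-0.3853)) = 0.0267
c > 0: the participant has a conservative response bias.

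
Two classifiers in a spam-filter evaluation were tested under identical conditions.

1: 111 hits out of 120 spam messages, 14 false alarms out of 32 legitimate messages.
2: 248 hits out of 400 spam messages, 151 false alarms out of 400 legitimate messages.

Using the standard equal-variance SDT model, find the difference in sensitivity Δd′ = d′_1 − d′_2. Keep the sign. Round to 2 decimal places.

1: z(0.9250) = 1.440, z(0.4375) = -0.157, d' = 1.597
2: z(0.6200) = 0.305, z(0.3775) = -0.312, d' = 0.617
Δd' = d'_1 − d'_2 = 1.597 − 0.617 = 0.980
1 has the higher sensitivity.

Δd′ = 0.98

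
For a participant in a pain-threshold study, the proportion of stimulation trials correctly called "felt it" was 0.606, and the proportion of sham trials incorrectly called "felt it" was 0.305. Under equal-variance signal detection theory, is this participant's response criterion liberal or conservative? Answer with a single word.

z(H) = 0.269, z(FA) = -0.510
c = −½·(z(H) + z(FA)) = 0.1205
c > 0 → conservative criterion (biased toward responding “no”).

conservative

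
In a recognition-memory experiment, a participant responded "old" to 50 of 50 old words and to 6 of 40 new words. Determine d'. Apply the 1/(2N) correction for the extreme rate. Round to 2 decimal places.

The hit rate is 50/50 = 1, so apply the 1/(2N) correction: H → 1 − 1/(2·50) = 0.99000.
z(H) = z(0.99000) = 2.326
z(FA) = z(0.15000) = -1.036
d' = 2.326 − (-1.036) = 3.362

d' = 3.36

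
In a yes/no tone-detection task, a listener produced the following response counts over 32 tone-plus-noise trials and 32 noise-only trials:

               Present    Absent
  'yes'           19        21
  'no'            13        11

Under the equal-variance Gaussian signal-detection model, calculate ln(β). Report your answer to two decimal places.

ln β = 0.05

H = 19/32 = 0.5938
FA = 21/32 = 0.6562
z(H) = 0.237
z(FA) = 0.402
ln β = −½·[z(H)² − z(FA)²] = −0.5 × (0.056 − 0.162) = 0.053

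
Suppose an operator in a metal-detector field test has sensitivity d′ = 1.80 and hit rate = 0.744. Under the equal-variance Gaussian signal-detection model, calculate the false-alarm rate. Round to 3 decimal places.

z(hit rate) = z(0.744) = 0.6557
z(FA) = z(H) − d' = 0.6557 − 1.80 = -1.1443
false-alarm rate = Φ(-1.1443) = 0.1262

false-alarm rate = 0.126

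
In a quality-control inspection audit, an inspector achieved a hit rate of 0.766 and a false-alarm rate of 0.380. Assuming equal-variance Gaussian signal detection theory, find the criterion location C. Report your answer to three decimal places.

z(H) = z(0.766) = 0.7257
z(FA) = z(0.380) = -0.3055
c = −½·[z(H) + z(FA)] = −0.5 × (0.7257 + (-0.3055)) = -0.2101

C = -0.210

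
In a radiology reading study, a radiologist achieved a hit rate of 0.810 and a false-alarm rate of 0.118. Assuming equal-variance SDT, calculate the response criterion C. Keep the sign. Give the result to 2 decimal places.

C = 0.15

z(0.810) = 0.878, z(0.118) = -1.185
c = −½·[z(H) + z(FA)] = −0.5 × (0.878 + (-1.185)) = 0.1535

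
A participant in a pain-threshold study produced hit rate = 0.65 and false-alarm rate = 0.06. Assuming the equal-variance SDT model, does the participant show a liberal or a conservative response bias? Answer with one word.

conservative

z(H) = 0.385, z(FA) = -1.555
c = −½·(z(H) + z(FA)) = 0.585
c > 0 → conservative criterion (biased toward responding “no”).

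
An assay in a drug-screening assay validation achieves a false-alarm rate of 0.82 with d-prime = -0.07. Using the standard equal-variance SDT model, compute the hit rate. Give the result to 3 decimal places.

hit rate = 0.801

z(false-alarm rate) = z(0.82) = 0.9154
z(H) = z(FA) + d' = 0.9154 + (-0.07) = 0.8454
hit rate = Φ(0.8454) = 0.8011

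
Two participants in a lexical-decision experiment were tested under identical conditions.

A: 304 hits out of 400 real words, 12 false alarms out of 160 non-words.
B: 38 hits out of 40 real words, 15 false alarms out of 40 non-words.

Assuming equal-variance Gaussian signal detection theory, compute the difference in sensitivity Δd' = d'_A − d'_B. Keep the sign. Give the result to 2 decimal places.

A: z(0.7600) = 0.706, z(0.0750) = -1.440, d' = 2.146
B: z(0.9500) = 1.645, z(0.3750) = -0.319, d' = 1.964
Δd' = d'_A − d'_B = 2.146 − 1.964 = 0.182
A has the higher sensitivity.

Δd' = 0.18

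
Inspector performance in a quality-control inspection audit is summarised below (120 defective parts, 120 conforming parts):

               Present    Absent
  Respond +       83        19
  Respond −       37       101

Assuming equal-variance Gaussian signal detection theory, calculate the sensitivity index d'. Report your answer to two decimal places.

d' = 1.50

H = 83/120 = 0.6917
FA = 19/120 = 0.1583
z(H) = z(0.6917) = 0.5007
z(FA) = z(0.1583) = -1.0015
d' = z(H) − z(FA) = 0.5007 − (-1.0015) = 1.5022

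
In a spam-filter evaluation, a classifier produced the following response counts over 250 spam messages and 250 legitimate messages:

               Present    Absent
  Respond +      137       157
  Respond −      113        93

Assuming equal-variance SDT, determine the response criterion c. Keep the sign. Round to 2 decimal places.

H = 137/250 = 0.5480
FA = 157/250 = 0.6280
z(H) = 0.1206
z(FA) = 0.3266
c = −½·[z(H) + z(FA)] = −0.5 × (0.1206 + 0.3266) = -0.2236

c = -0.22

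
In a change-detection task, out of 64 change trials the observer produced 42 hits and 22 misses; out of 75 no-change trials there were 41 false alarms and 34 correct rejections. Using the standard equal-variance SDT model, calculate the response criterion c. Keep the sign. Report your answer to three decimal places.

c = -0.260

H = 42/64 = 0.6562
FA = 41/75 = 0.5467
Φ⁻¹(0.6562) = 0.4021, Φ⁻¹(0.5467) = 0.1173
c = −½·[z(H) + z(FA)] = −0.5 × (0.4021 + 0.1173) = -0.2597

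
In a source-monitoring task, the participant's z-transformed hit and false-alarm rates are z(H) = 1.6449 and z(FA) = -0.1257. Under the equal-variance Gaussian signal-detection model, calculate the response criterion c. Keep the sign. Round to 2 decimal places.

c = -0.76

c = −½·[z(H) + z(FA)] = −½·(1.6449 + (-0.1257)) = -0.7596
c < 0: the participant has a liberal response bias.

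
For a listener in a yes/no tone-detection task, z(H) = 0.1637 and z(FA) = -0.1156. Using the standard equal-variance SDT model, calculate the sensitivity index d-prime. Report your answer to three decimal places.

d-prime = 0.279

d' = z(H) − z(FA) = 0.1637 − (-0.1156) = 0.2793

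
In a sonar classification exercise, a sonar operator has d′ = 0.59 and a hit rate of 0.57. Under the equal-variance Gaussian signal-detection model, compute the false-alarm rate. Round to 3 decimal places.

z(hit rate) = z(0.57) = 0.1764
z(FA) = z(H) − d' = 0.1764 − 0.59 = -0.4136
false-alarm rate = Φ(-0.4136) = 0.3396

false-alarm rate = 0.340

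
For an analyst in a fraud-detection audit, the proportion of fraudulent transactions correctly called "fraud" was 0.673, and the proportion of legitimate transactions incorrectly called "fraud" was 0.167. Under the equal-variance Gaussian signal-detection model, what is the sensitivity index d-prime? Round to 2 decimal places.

z(H) = z(0.673) = 0.448
z(FA) = z(0.167) = -0.966
d' = z(H) − z(FA) = 0.448 − (-0.966) = 1.414

d-prime = 1.41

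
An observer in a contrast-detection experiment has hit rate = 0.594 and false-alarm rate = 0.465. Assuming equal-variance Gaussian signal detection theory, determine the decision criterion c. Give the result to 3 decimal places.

c = -0.075

z(0.594) = 0.2378, z(0.465) = -0.0878
c = −½·[z(H) + z(FA)] = −0.5 × (0.2378 + (-0.0878)) = -0.0750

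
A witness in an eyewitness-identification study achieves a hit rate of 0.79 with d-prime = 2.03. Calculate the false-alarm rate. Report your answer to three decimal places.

false-alarm rate = 0.111

z(hit rate) = z(0.79) = 0.8064
z(FA) = z(H) − d' = 0.8064 − 2.03 = -1.2236
false-alarm rate = Φ(-1.2236) = 0.1106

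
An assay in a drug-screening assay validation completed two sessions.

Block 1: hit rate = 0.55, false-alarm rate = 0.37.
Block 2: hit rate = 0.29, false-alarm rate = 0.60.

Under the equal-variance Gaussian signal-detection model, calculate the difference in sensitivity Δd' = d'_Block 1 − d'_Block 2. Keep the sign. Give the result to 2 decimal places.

Δd' = 1.26

Block 1: z(0.55) = 0.126, z(0.37) = -0.332, d' = 0.458
Block 2: z(0.29) = -0.553, z(0.60) = 0.253, d' = -0.806
Δd' = d'_Block 1 − d'_Block 2 = 0.458 − (-0.806) = 1.264
Block 1 has the higher sensitivity.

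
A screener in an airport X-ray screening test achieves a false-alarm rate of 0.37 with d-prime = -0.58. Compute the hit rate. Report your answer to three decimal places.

z(false-alarm rate) = z(0.37) = -0.3319
z(H) = z(FA) + d' = -0.3319 + (-0.58) = -0.9119
hit rate = Φ(-0.9119) = 0.1809

hit rate = 0.181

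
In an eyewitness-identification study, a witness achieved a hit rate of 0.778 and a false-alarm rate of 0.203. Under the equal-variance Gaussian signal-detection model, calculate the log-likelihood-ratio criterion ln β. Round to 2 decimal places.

z(H) = 0.765
z(FA) = -0.831
ln β = −½·[z(H)² − z(FA)²] = −0.5 × (0.585 − 0.691) = 0.053

ln β = 0.05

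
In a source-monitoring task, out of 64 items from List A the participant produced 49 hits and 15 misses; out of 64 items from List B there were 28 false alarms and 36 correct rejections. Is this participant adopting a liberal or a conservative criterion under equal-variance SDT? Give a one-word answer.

liberal

z(H) = 0.725, z(FA) = -0.157
c = −½·(z(H) + z(FA)) = -0.284
c < 0 → liberal criterion (biased toward responding “yes”).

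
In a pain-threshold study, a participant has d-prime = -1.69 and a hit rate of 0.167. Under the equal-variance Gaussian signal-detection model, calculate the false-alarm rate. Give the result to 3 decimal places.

false-alarm rate = 0.765

z(hit rate) = z(0.167) = -0.9661
z(FA) = z(H) − d' = -0.9661 − (-1.69) = 0.7239
false-alarm rate = Φ(0.7239) = 0.7654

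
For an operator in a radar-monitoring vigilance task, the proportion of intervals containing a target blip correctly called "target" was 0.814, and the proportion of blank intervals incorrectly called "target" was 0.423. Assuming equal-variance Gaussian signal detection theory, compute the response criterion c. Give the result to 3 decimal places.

Φ⁻¹(0.814) = 0.8927, Φ⁻¹(0.423) = -0.1942
c = −½·[z(H) + z(FA)] = −0.5 × (0.8927 + (-0.1942)) = -0.34925
c < 0: the operator has a liberal response bias.

c = -0.349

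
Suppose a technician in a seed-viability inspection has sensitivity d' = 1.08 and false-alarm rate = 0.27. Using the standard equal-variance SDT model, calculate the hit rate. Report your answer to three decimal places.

hit rate = 0.680

z(false-alarm rate) = z(0.27) = -0.6128
z(H) = z(FA) + d' = -0.6128 + 1.08 = 0.4672
hit rate = Φ(0.4672) = 0.6798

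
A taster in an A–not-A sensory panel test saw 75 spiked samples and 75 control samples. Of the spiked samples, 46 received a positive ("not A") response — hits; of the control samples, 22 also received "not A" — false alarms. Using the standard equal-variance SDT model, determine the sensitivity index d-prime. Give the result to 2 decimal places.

H = 46/75 = 0.6133
FA = 22/75 = 0.2933
z(H) = 0.288
z(FA) = -0.544
d' = z(H) − z(FA) = 0.288 − (-0.544) = 0.832

d-prime = 0.83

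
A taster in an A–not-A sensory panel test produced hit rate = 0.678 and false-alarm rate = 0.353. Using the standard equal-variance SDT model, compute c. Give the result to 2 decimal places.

z(H) = 0.4621
z(FA) = -0.3772
c = −½·[z(H) + z(FA)] = −0.5 × (0.4621 + (-0.3772)) = -0.04245
c < 0: the taster has a liberal response bias.

c = -0.04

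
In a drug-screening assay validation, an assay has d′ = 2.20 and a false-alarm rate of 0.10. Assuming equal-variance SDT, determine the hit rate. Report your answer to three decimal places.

hit rate = 0.821

z(false-alarm rate) = z(0.10) = -1.2816
z(H) = z(FA) + d' = -1.2816 + 2.20 = 0.9184
hit rate = Φ(0.9184) = 0.8208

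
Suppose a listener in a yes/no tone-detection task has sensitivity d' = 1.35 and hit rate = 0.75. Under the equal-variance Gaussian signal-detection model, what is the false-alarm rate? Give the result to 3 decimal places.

false-alarm rate = 0.250

z(hit rate) = z(0.75) = 0.6745
z(FA) = z(H) − d' = 0.6745 − 1.35 = -0.6755
false-alarm rate = Φ(-0.6755) = 0.2497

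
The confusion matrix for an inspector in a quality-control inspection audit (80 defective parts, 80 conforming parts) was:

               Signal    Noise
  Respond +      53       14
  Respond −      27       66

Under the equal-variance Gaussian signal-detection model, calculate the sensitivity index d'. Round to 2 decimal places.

H = 53/80 = 0.6625
FA = 14/80 = 0.1750
z(H) = z(0.6625) = 0.4193
z(FA) = z(0.1750) = -0.9346
d' = z(H) − z(FA) = 0.4193 − (-0.9346) = 1.3539

d' = 1.35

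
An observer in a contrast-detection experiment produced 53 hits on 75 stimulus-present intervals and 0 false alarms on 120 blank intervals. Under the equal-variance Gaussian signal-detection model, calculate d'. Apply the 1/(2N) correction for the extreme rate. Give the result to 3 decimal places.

d' = 3.182

The false-alarm rate is 0/120 = 0, so apply the 1/(2N) correction: FA → 1/(2·120) = 0.00417.
z(H) = z(0.70667) = 0.5437
z(FA) = z(0.00417) = -2.6380
d' = 0.5437 − (-2.6380) = 3.1817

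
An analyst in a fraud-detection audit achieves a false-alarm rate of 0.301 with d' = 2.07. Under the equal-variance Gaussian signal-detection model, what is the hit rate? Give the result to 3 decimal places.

hit rate = 0.939

z(false-alarm rate) = z(0.301) = -0.5215
z(H) = z(FA) + d' = -0.5215 + 2.07 = 1.5485
hit rate = Φ(1.5485) = 0.9392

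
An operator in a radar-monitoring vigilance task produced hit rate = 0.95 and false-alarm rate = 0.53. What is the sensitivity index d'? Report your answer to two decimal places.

d' = 1.57

z(H) = z(0.95) = 1.645
z(FA) = z(0.53) = 0.075
d' = z(H) − z(FA) = 1.645 − 0.075 = 1.570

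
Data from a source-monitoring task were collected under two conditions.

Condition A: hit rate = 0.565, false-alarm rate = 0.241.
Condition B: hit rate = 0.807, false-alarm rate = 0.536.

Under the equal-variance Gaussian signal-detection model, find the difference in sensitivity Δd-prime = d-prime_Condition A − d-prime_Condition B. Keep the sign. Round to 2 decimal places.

Condition A: z(0.565) = 0.164, z(0.241) = -0.703, d' = 0.867
Condition B: z(0.807) = 0.867, z(0.536) = 0.090, d' = 0.777
Δd' = d'_Condition A − d'_Condition B = 0.867 − 0.777 = 0.090
Condition A has the higher sensitivity.

Δd-prime = 0.09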